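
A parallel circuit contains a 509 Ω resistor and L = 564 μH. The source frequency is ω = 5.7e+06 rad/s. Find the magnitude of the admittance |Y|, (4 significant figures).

1.989 mS

X_L = ωL = 3215 Ω
Parallel: admittances add. Y = 1/R + 1/(jωL)
Y = (0.001965 − j0.0003111) S
|Y| = 0.001989 S → |Z| = 1/|Y| = 502.7 Ω, ∠Z = −∠Y = 8.997°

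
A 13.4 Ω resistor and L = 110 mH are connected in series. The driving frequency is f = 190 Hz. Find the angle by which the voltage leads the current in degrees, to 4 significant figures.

ω = 2πf = 1194 rad/s
X_L = ωL = 131.3 Ω
Z = 13.40 + j131.3 Ω
|Z| = √(13.40² + 131.3²) = 132.0 Ω
∠Z = arctan(131.3/13.40) = 84.17°

84.17°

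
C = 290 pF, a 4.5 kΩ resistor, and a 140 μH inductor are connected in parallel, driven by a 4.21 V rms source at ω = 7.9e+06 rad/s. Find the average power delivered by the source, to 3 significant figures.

3.94 mW

X_L = ωL = 1110 Ω
X_C = 1/(ωC) = 436 Ω
Parallel: admittances add. Y = 1/R + 1/(jωL) + jωC
Y = (0.000222 + j0.00139) S
|Y| = 0.00140 S → |Z| = 1/|Y| = 712 Ω, ∠Z = −∠Y = -80.9°
I = V/|Z| = 5.91 mA
P = VI cos φ = 4.21 × 0.00591 × cos(-80.9°) = 3.94 mW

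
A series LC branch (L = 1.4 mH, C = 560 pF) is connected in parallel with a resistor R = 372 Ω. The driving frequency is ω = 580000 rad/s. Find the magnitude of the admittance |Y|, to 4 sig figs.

X_L = ωL = 812.0 Ω
X_C = 1/(ωC) = 3079 Ω
Branch 1: Z₁ = R = 372.0 Ω
Branch 2 (series LC): Z₂ = j(X_L − X_C) = −j2267 Ω
Parallel: Z = Z₁Z₂/(Z₁+Z₂), |Z| = 367.1 Ω, ∠Z = -9.320°
|Y| = 1/|Z| = 2.724 mS

2.724 mS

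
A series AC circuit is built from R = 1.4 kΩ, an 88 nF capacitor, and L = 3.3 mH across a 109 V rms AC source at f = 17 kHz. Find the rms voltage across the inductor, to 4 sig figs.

27.03 V

ω = 2πf = 106800 rad/s
X_L = ωL = 352.5 Ω
X_C = 1/(ωC) = 106.4 Ω
Net reactance X = X_L − X_C = 246.1 Ω
Z = 1400 + j246.1 Ω
|Z| = √(1400² + 246.1²) = 1421 Ω
I = V/|Z| = 76.68 mA
V_L = I·|Z_L| = 0.07668 × 352.5 = 27.03 V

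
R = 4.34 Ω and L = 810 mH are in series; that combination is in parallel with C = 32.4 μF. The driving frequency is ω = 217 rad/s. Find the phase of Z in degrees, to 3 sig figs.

-84.0°

X_L = ωL = 176 Ω
X_C = 1/(ωC) = 142 Ω
Branch 1 (R+jX_L): Z₁ = 4.34 + j176 Ω, |Z₁| = 176 Ω
Branch 2 (−jX_C): Z₂ = −j142 Ω
Parallel: Z = Z₁Z₂/(Z₁+Z₂), |Z| = 739 Ω, ∠Z = -84.0°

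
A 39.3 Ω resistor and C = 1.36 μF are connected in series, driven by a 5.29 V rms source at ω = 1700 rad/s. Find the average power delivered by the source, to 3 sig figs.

5.83 mW

X_C = 1/(ωC) = 433 Ω
Z = 39.3 − j433 Ω
|Z| = √(39.3² + 433²) = 434 Ω
∠Z = arctan(-433/39.3) = -84.8°
I = V/|Z| = 12.2 mA
P = VI cos φ = 5.29 × 0.0122 × cos(-84.8°) = 5.83 mW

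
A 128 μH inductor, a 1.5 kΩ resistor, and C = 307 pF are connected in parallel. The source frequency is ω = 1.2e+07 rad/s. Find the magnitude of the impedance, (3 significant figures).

X_L = ωL = 1540 Ω
X_C = 1/(ωC) = 271 Ω
Parallel: admittances add. Y = 1/R + 1/(jωL) + jωC
Y = (0.000667 + j0.00303) S
|Y| = 0.00311 S → |Z| = 1/|Y| = 322 Ω, ∠Z = −∠Y = -77.6°

322 Ω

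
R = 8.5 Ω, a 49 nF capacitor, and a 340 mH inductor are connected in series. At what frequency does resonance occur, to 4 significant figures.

ω₀ = 1/√(LC) = 1/√(0.34 × 4.9e-08) = 7748 rad/s
f₀ = ω₀/(2π) = 1.233 kHz

1.233 kHz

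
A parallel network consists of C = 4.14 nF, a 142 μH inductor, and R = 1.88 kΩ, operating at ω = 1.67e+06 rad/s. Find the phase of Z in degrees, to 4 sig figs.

X_L = ωL = 237.1 Ω
X_C = 1/(ωC) = 144.6 Ω
Parallel: admittances add. Y = 1/R + 1/(jωL) + jωC
Y = (0.0005319 + j0.002697) S
|Y| = 0.002749 S → |Z| = 1/|Y| = 363.8 Ω, ∠Z = −∠Y = -78.84°

-78.84°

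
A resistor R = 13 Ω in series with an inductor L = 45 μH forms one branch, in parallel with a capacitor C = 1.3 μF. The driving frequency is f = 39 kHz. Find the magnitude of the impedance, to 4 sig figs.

ω = 2πf = 245000 rad/s
X_L = ωL = 11.03 Ω
X_C = 1/(ωC) = 3.139 Ω
Branch 1 (R+jX_L): Z₁ = 13.00 + j11.03 Ω, |Z₁| = 17.05 Ω
Branch 2 (−jX_C): Z₂ = −j3.139 Ω
Parallel: Z = Z₁Z₂/(Z₁+Z₂), |Z| = 3.519 Ω, ∠Z = -80.94°

3.519 Ω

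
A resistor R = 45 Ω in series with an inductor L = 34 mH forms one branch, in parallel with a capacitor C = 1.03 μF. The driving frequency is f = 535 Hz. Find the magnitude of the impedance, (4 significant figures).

ω = 2πf = 3362 rad/s
X_L = ωL = 114.3 Ω
X_C = 1/(ωC) = 288.8 Ω
Branch 1 (R+jX_L): Z₁ = 45.00 + j114.3 Ω, |Z₁| = 122.8 Ω
Branch 2 (−jX_C): Z₂ = −j288.8 Ω
Parallel: Z = Z₁Z₂/(Z₁+Z₂), |Z| = 196.8 Ω, ∠Z = 54.05°

196.8 Ω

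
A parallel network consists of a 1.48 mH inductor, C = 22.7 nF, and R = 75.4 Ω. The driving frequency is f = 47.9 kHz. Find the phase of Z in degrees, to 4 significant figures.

-19.08°

ω = 2πf = 301000 rad/s
X_L = ωL = 445.4 Ω
X_C = 1/(ωC) = 146.4 Ω
Parallel: admittances add. Y = 1/R + 1/(jωL) + jωC
Y = (0.01326 + j0.004587) S
|Y| = 0.01403 S → |Z| = 1/|Y| = 71.26 Ω, ∠Z = −∠Y = -19.08°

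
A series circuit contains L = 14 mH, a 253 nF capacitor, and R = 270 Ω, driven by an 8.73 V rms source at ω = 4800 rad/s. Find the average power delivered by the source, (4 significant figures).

X_L = ωL = 67.20 Ω
X_C = 1/(ωC) = 823.5 Ω
Net reactance X = X_L − X_C = -756.3 Ω
Z = 270.0 − j756.3 Ω
|Z| = √(270.0² + 756.3²) = 803.0 Ω
∠Z = arctan(-756.3/270.0) = -70.35°
I = V/|Z| = 10.87 mA
P = VI cos φ = 8.73 × 0.01087 × cos(-70.35°) = 31.91 mW

31.91 mW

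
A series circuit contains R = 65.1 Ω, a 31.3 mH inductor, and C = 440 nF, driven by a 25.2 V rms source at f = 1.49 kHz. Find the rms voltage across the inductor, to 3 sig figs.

ω = 2πf = 9362 rad/s
X_L = ωL = 293 Ω
X_C = 1/(ωC) = 243 Ω
Net reactance X = X_L − X_C = 50.3 Ω
Z = 65.1 + j50.3 Ω
|Z| = √(65.1² + 50.3²) = 82.2 Ω
I = V/|Z| = 306 mA
V_L = I·|Z_L| = 0.306 × 293 = 89.8 V

89.8 V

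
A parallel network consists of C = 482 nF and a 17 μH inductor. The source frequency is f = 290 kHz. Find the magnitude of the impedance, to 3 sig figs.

ω = 2πf = 1.822e+06 rad/s
X_L = ωL = 31.0 Ω
X_C = 1/(ωC) = 1.14 Ω
Parallel: admittances add. Y = 1/(jωL) + jωC
Y = (0 + j0.846) S
|Y| = 0.846 S → |Z| = 1/|Y| = 1.18 Ω, ∠Z = −∠Y = -90.0°

1.18 Ω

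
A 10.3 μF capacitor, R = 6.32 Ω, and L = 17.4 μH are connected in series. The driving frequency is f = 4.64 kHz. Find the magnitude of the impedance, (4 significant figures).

ω = 2πf = 29150 rad/s
X_L = ωL = 0.5073 Ω
X_C = 1/(ωC) = 3.330 Ω
Net reactance X = X_L − X_C = -2.823 Ω
Z = 6.320 − j2.823 Ω
|Z| = √(6.320² + 2.823²) = 6.922 Ω

6.922 Ω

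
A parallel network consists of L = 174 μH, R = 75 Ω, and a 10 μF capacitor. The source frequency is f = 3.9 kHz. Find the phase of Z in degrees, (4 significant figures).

-38.25°

ω = 2πf = 24500 rad/s
X_L = ωL = 4.264 Ω
X_C = 1/(ωC) = 4.081 Ω
Parallel: admittances add. Y = 1/R + 1/(jωL) + jωC
Y = (0.01333 + j0.01051) S
|Y| = 0.01698 S → |Z| = 1/|Y| = 58.90 Ω, ∠Z = −∠Y = -38.25°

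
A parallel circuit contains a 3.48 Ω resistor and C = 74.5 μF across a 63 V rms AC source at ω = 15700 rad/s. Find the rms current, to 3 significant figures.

X_C = 1/(ωC) = 0.855 Ω
Parallel: admittances add. Y = 1/R + jωC
Y = (0.287 + j1.17) S
|Y| = 1.20 S → |Z| = 1/|Y| = 0.830 Ω, ∠Z = −∠Y = -76.2°
I = V/|Z| = 63/0.830 = 75.9 A

75.9 A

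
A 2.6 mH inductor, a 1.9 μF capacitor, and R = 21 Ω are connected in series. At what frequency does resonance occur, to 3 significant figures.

ω₀ = 1/√(LC) = 1/√(0.0026 × 1.9e-06) = 14230 rad/s
f₀ = ω₀/(2π) = 2.26 kHz

2.26 kHz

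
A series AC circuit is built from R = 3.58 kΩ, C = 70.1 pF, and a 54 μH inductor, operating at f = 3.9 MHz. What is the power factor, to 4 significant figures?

0.9792

ω = 2πf = 2.45e+07 rad/s
X_L = ωL = 1323 Ω
X_C = 1/(ωC) = 582.2 Ω
Net reactance X = X_L − X_C = 741.1 Ω
Z = 3580 + j741.1 Ω
|Z| = √(3580² + 741.1²) = 3656 Ω
∠Z = arctan(741.1/3580) = 11.70°
cos φ = cos(11.70°) = 0.9792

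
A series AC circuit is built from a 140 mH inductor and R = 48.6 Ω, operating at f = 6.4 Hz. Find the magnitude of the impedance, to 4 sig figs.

ω = 2πf = 40.21 rad/s
X_L = ωL = 5.630 Ω
Z = 48.60 + j5.630 Ω
|Z| = √(48.60² + 5.630²) = 48.92 Ω

48.92 Ω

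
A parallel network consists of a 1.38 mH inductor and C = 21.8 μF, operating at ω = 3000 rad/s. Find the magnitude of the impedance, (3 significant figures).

X_L = ωL = 4.14 Ω
X_C = 1/(ωC) = 15.3 Ω
Parallel: admittances add. Y = 1/(jωL) + jωC
Y = (0 − j0.176) S
|Y| = 0.176 S → |Z| = 1/|Y| = 5.68 Ω, ∠Z = −∠Y = 90.0°

5.68 Ω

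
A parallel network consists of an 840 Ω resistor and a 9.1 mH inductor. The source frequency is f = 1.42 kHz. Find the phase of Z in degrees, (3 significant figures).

84.5°

ω = 2πf = 8922 rad/s
X_L = ωL = 81.2 Ω
Parallel: admittances add. Y = 1/R + 1/(jωL)
Y = (0.00119 − j0.0123) S
|Y| = 0.0124 S → |Z| = 1/|Y| = 80.8 Ω, ∠Z = −∠Y = 84.5°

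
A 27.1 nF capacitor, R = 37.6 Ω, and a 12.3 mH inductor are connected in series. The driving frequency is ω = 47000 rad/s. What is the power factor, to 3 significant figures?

0.179

X_L = ωL = 578 Ω
X_C = 1/(ωC) = 785 Ω
Net reactance X = X_L − X_C = -207 Ω
Z = 37.6 − j207 Ω
|Z| = √(37.6² + 207²) = 210 Ω
∠Z = arctan(-207/37.6) = -79.7°
cos φ = cos(-79.7°) = 0.179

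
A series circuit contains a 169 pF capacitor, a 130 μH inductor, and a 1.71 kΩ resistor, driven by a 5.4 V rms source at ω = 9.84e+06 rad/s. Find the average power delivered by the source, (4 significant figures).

14.74 mW

X_L = ωL = 1279 Ω
X_C = 1/(ωC) = 601.3 Ω
Net reactance X = X_L − X_C = 677.9 Ω
Z = 1710 + j677.9 Ω
|Z| = √(1710² + 677.9²) = 1839 Ω
∠Z = arctan(677.9/1710) = 21.62°
I = V/|Z| = 2.936 mA
P = VI cos φ = 5.4 × 0.002936 × cos(21.62°) = 14.74 mW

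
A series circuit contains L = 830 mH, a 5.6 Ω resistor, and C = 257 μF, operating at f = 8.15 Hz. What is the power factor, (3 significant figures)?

ω = 2πf = 51.21 rad/s
X_L = ωL = 42.5 Ω
X_C = 1/(ωC) = 76.0 Ω
Net reactance X = X_L − X_C = -33.5 Ω
Z = 5.60 − j33.5 Ω
|Z| = √(5.60² + 33.5²) = 33.9 Ω
∠Z = arctan(-33.5/5.60) = -80.5°
cos φ = cos(-80.5°) = 0.165

0.165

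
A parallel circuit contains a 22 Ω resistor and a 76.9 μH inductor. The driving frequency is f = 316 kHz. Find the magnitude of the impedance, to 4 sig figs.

ω = 2πf = 1.985e+06 rad/s
X_L = ωL = 152.7 Ω
Parallel: admittances add. Y = 1/R + 1/(jωL)
Y = (0.04545 − j0.006549) S
|Y| = 0.04592 S → |Z| = 1/|Y| = 21.78 Ω, ∠Z = −∠Y = 8.199°

21.78 Ω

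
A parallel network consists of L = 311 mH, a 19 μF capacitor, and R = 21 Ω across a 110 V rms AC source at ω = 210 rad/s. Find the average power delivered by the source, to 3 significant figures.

X_L = ωL = 65.3 Ω
X_C = 1/(ωC) = 251 Ω
Parallel: admittances add. Y = 1/R + 1/(jωL) + jωC
Y = (0.0476 − j0.0113) S
|Y| = 0.0489 S → |Z| = 1/|Y| = 20.4 Ω, ∠Z = −∠Y = 13.4°
I = V/|Z| = 5.38 A
P = VI cos φ = 110 × 5.38 × cos(13.4°) = 576 W

576 W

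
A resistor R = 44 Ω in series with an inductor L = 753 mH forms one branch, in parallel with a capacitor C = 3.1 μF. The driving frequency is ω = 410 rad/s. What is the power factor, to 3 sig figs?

0.231

X_L = ωL = 309 Ω
X_C = 1/(ωC) = 787 Ω
Branch 1 (R+jX_L): Z₁ = 44.0 + j309 Ω, |Z₁| = 312 Ω
Branch 2 (−jX_C): Z₂ = −j787 Ω
Parallel: Z = Z₁Z₂/(Z₁+Z₂), |Z| = 511 Ω, ∠Z = 76.6°
cos φ = cos(76.6°) = 0.231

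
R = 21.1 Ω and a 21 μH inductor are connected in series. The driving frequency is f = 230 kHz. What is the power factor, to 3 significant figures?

0.571

ω = 2πf = 1.445e+06 rad/s
X_L = ωL = 30.3 Ω
Z = 21.1 + j30.3 Ω
|Z| = √(21.1² + 30.3²) = 37.0 Ω
∠Z = arctan(30.3/21.1) = 55.2°
cos φ = cos(55.2°) = 0.571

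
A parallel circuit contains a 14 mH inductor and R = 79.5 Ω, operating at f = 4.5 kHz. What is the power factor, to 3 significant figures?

ω = 2πf = 28270 rad/s
X_L = ωL = 396 Ω
Parallel: admittances add. Y = 1/R + 1/(jωL)
Y = (0.0126 − j0.00253) S
|Y| = 0.0128 S → |Z| = 1/|Y| = 77.9 Ω, ∠Z = −∠Y = 11.4°
cos φ = cos(11.4°) = 0.980

0.980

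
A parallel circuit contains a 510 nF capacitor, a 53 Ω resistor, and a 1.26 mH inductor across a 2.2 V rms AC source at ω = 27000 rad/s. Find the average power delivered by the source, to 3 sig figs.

91.3 mW

X_L = ωL = 34.0 Ω
X_C = 1/(ωC) = 72.6 Ω
Parallel: admittances add. Y = 1/R + 1/(jωL) + jωC
Y = (0.0189 − j0.0156) S
|Y| = 0.0245 S → |Z| = 1/|Y| = 40.8 Ω, ∠Z = −∠Y = 39.6°
I = V/|Z| = 53.9 mA
P = VI cos φ = 2.2 × 0.0539 × cos(39.6°) = 91.3 mW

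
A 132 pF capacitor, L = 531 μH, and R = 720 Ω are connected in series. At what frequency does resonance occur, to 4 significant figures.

601.2 kHz

ω₀ = 1/√(LC) = 1/√(0.000531 × 1.32e-10) = 3.777e+06 rad/s
f₀ = ω₀/(2π) = 601.2 kHz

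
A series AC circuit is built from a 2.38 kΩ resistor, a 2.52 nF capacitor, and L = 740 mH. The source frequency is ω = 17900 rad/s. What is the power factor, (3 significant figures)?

0.258

X_L = ωL = 13200 Ω
X_C = 1/(ωC) = 22200 Ω
Net reactance X = X_L − X_C = -8920 Ω
Z = 2380 − j8920 Ω
|Z| = √(2380² + 8920²) = 9230 Ω
∠Z = arctan(-8920/2380) = -75.1°
cos φ = cos(-75.1°) = 0.258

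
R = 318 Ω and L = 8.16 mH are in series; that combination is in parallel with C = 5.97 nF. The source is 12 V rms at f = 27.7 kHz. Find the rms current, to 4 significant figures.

ω = 2πf = 174000 rad/s
X_L = ωL = 1420 Ω
X_C = 1/(ωC) = 962.4 Ω
Branch 1 (R+jX_L): Z₁ = 318.0 + j1420 Ω, |Z₁| = 1455 Ω
Branch 2 (−jX_C): Z₂ = −j962.4 Ω
Parallel: Z = Z₁Z₂/(Z₁+Z₂), |Z| = 2513 Ω, ∠Z = -67.83°
I = V/|Z| = 12/2513 = 4.775 mA

4.775 mA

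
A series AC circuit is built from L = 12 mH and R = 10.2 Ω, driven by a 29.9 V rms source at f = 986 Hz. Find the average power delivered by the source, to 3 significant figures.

1.62 W

ω = 2πf = 6195 rad/s
X_L = ωL = 74.3 Ω
Z = 10.2 + j74.3 Ω
|Z| = √(10.2² + 74.3²) = 75.0 Ω
∠Z = arctan(74.3/10.2) = 82.2°
I = V/|Z| = 398 mA
P = VI cos φ = 29.9 × 0.398 × cos(82.2°) = 1.62 W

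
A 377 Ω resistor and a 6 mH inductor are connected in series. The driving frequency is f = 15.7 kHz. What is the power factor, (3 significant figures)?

ω = 2πf = 98650 rad/s
X_L = ωL = 592 Ω
Z = 377 + j592 Ω
|Z| = √(377² + 592²) = 702 Ω
∠Z = arctan(592/377) = 57.5°
cos φ = cos(57.5°) = 0.537

0.537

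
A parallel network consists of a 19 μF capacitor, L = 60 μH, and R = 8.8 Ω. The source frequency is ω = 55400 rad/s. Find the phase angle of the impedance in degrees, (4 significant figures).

X_L = ωL = 3.324 Ω
X_C = 1/(ωC) = 0.9500 Ω
Parallel: admittances add. Y = 1/R + 1/(jωL) + jωC
Y = (0.1136 + j0.7518) S
|Y| = 0.7603 S → |Z| = 1/|Y| = 1.315 Ω, ∠Z = −∠Y = -81.40°

-81.40°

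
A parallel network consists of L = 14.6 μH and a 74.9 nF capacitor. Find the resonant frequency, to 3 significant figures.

152 kHz

ω₀ = 1/√(LC) = 1/√(1.46e-05 × 7.49e-08) = 956300 rad/s
f₀ = ω₀/(2π) = 152 kHz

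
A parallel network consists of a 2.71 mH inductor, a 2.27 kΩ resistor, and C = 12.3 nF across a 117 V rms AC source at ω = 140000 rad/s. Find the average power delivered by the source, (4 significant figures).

6.030 W

X_L = ωL = 379.4 Ω
X_C = 1/(ωC) = 580.7 Ω
Parallel: admittances add. Y = 1/R + 1/(jωL) + jωC
Y = (0.0004405 − j0.0009137) S
|Y| = 0.001014 S → |Z| = 1/|Y| = 985.8 Ω, ∠Z = −∠Y = 64.26°
I = V/|Z| = 118.7 mA
P = VI cos φ = 117 × 0.1187 × cos(64.26°) = 6.030 W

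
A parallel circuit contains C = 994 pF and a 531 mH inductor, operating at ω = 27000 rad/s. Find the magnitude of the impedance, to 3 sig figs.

X_L = ωL = 14300 Ω
X_C = 1/(ωC) = 37300 Ω
Parallel: admittances add. Y = 1/(jωL) + jωC
Y = (0 − j4.29e-05) S
|Y| = 4.29e-05 S → |Z| = 1/|Y| = 23300 Ω, ∠Z = −∠Y = 90.0°

23300 Ω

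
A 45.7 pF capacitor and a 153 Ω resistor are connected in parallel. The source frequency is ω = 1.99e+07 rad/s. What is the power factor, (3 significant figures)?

0.990

X_C = 1/(ωC) = 1100 Ω
Parallel: admittances add. Y = 1/R + jωC
Y = (0.00654 + j0.000909) S
|Y| = 0.00660 S → |Z| = 1/|Y| = 152 Ω, ∠Z = −∠Y = -7.92°
cos φ = cos(-7.92°) = 0.990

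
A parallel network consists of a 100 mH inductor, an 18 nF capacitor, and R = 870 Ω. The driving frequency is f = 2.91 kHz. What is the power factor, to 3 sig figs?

ω = 2πf = 18280 rad/s
X_L = ωL = 1830 Ω
X_C = 1/(ωC) = 3040 Ω
Parallel: admittances add. Y = 1/R + 1/(jωL) + jωC
Y = (0.00115 − j0.000218) S
|Y| = 0.00117 S → |Z| = 1/|Y| = 855 Ω, ∠Z = −∠Y = 10.7°
cos φ = cos(10.7°) = 0.983

0.983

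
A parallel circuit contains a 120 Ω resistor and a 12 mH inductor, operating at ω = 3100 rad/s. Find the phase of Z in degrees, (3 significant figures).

X_L = ωL = 37.2 Ω
Parallel: admittances add. Y = 1/R + 1/(jωL)
Y = (0.00833 − j0.0269) S
|Y| = 0.0281 S → |Z| = 1/|Y| = 35.5 Ω, ∠Z = −∠Y = 72.8°

72.8°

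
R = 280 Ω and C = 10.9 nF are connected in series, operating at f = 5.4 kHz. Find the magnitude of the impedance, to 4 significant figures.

ω = 2πf = 33930 rad/s
X_C = 1/(ωC) = 2704 Ω
Z = 280.0 − j2704 Ω
|Z| = √(280.0² + 2704²) = 2718 Ω

2718 Ω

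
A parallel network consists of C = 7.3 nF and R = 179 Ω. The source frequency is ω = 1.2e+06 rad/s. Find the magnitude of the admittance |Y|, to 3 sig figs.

X_C = 1/(ωC) = 114 Ω
Parallel: admittances add. Y = 1/R + jωC
Y = (0.00559 + j0.00876) S
|Y| = 0.0104 S → |Z| = 1/|Y| = 96.2 Ω, ∠Z = −∠Y = -57.5°

10.4 mS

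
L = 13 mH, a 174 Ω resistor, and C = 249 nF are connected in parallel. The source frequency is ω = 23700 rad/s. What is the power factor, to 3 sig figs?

X_L = ωL = 308 Ω
X_C = 1/(ωC) = 169 Ω
Parallel: admittances add. Y = 1/R + 1/(jωL) + jωC
Y = (0.00575 + j0.00266) S
|Y| = 0.00633 S → |Z| = 1/|Y| = 158 Ω, ∠Z = −∠Y = -24.8°
cos φ = cos(-24.8°) = 0.908

0.908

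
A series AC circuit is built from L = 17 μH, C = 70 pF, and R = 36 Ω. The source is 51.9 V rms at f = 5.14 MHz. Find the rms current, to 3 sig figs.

ω = 2πf = 3.23e+07 rad/s
X_L = ωL = 549 Ω
X_C = 1/(ωC) = 442 Ω
Net reactance X = X_L − X_C = 107 Ω
Z = 36.0 + j107 Ω
|Z| = √(36.0² + 107²) = 113 Ω
I = V/|Z| = 51.9/113 = 461 mA

461 mA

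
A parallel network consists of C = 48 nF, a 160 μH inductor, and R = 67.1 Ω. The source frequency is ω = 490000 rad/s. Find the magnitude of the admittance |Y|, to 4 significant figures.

X_L = ωL = 78.40 Ω
X_C = 1/(ωC) = 42.52 Ω
Parallel: admittances add. Y = 1/R + 1/(jωL) + jωC
Y = (0.01490 + j0.01076) S
|Y| = 0.01838 S → |Z| = 1/|Y| = 54.39 Ω, ∠Z = −∠Y = -35.84°

18.38 mS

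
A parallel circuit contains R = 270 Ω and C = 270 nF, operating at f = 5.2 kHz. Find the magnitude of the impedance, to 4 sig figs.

104.5 Ω

ω = 2πf = 32670 rad/s
X_C = 1/(ωC) = 113.4 Ω
Parallel: admittances add. Y = 1/R + jωC
Y = (0.003704 + j0.008822) S
|Y| = 0.009568 S → |Z| = 1/|Y| = 104.5 Ω, ∠Z = −∠Y = -67.23°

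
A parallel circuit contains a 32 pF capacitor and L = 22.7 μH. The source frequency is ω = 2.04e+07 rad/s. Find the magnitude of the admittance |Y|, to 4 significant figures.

X_L = ωL = 463.1 Ω
X_C = 1/(ωC) = 1532 Ω
Parallel: admittances add. Y = 1/(jωL) + jωC
Y = (0 − j0.001507) S
|Y| = 0.001507 S → |Z| = 1/|Y| = 663.7 Ω, ∠Z = −∠Y = 90.00°

1.507 mS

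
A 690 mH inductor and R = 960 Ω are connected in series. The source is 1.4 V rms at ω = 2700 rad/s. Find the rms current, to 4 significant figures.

668.0 μA

X_L = ωL = 1863 Ω
Z = 960.0 + j1863 Ω
|Z| = √(960.0² + 1863²) = 2096 Ω
I = V/|Z| = 1.4/2096 = 668.0 μA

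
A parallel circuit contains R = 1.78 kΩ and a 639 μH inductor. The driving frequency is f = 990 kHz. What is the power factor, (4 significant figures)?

ω = 2πf = 6.22e+06 rad/s
X_L = ωL = 3975 Ω
Parallel: admittances add. Y = 1/R + 1/(jωL)
Y = (0.0005618 − j0.0002516) S
|Y| = 0.0006156 S → |Z| = 1/|Y| = 1625 Ω, ∠Z = −∠Y = 24.12°
cos φ = cos(24.12°) = 0.9127

0.9127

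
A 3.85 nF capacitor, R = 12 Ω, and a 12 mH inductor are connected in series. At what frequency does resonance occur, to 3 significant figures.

ω₀ = 1/√(LC) = 1/√(0.012 × 3.85e-09) = 147100 rad/s
f₀ = ω₀/(2π) = 23.4 kHz

23.4 kHz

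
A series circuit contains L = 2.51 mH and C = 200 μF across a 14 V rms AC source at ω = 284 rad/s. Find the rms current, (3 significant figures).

829 mA

X_L = ωL = 0.713 Ω
X_C = 1/(ωC) = 17.6 Ω
Net reactance X = X_L − X_C = -16.9 Ω
Z = − j16.9 Ω
|Z| = √(0² + 16.9²) = 16.9 Ω
I = V/|Z| = 14/16.9 = 829 mA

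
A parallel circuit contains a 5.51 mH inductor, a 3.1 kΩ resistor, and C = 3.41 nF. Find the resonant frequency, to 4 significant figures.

36.72 kHz

ω₀ = 1/√(LC) = 1/√(0.00551 × 3.41e-09) = 230700 rad/s
f₀ = ω₀/(2π) = 36.72 kHz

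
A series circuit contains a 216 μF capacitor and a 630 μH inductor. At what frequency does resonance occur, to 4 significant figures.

431.4 Hz

ω₀ = 1/√(LC) = 1/√(0.00063 × 0.000216) = 2711 rad/s
f₀ = ω₀/(2π) = 431.4 Hz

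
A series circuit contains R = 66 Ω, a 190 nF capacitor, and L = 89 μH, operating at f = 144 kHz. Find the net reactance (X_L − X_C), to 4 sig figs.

ω = 2πf = 904800 rad/s
X_L = ωL = 80.53 Ω
X_C = 1/(ωC) = 5.817 Ω
X = 80.53 − 5.817 = 74.71 Ω

74.71 Ω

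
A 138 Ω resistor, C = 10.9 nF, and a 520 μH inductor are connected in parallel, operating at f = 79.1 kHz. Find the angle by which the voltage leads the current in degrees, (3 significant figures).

-12.1°

ω = 2πf = 497000 rad/s
X_L = ωL = 258 Ω
X_C = 1/(ωC) = 185 Ω
Parallel: admittances add. Y = 1/R + 1/(jωL) + jωC
Y = (0.00725 + j0.00155) S
|Y| = 0.00741 S → |Z| = 1/|Y| = 135 Ω, ∠Z = −∠Y = -12.1°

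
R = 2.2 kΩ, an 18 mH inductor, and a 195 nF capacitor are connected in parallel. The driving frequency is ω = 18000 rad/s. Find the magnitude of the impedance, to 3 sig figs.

X_L = ωL = 324 Ω
X_C = 1/(ωC) = 285 Ω
Parallel: admittances add. Y = 1/R + 1/(jωL) + jωC
Y = (0.000455 + j0.000424) S
|Y| = 0.000621 S → |Z| = 1/|Y| = 1610 Ω, ∠Z = −∠Y = -43.0°

1610 Ω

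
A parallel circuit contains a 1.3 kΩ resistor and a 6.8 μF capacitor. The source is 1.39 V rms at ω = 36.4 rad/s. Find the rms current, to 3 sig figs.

X_C = 1/(ωC) = 4040 Ω
Parallel: admittances add. Y = 1/R + jωC
Y = (0.000769 + j0.000248) S
|Y| = 0.000808 S → |Z| = 1/|Y| = 1240 Ω, ∠Z = −∠Y = -17.8°
I = V/|Z| = 1.39/1240 = 1.12 mA

1.12 mA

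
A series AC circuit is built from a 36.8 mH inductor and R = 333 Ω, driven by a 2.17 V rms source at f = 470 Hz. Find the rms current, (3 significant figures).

6.19 mA

ω = 2πf = 2953 rad/s
X_L = ωL = 109 Ω
Z = 333 + j109 Ω
|Z| = √(333² + 109²) = 350 Ω
I = V/|Z| = 2.17/350 = 6.19 mA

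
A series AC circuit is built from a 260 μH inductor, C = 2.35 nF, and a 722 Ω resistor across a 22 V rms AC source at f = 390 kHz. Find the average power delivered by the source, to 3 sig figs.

ω = 2πf = 2.45e+06 rad/s
X_L = ωL = 637 Ω
X_C = 1/(ωC) = 174 Ω
Net reactance X = X_L − X_C = 463 Ω
Z = 722 + j463 Ω
|Z| = √(722² + 463²) = 858 Ω
∠Z = arctan(463/722) = 32.7°
I = V/|Z| = 25.6 mA
P = VI cos φ = 22 × 0.0256 × cos(32.7°) = 475 mW

475 mW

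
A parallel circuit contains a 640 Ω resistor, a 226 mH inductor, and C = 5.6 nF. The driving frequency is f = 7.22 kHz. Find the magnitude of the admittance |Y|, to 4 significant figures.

1.570 mS

ω = 2πf = 45360 rad/s
X_L = ωL = 10250 Ω
X_C = 1/(ωC) = 3936 Ω
Parallel: admittances add. Y = 1/R + 1/(jωL) + jωC
Y = (0.001563 + j0.0001565) S
|Y| = 0.001570 S → |Z| = 1/|Y| = 636.8 Ω, ∠Z = −∠Y = -5.720°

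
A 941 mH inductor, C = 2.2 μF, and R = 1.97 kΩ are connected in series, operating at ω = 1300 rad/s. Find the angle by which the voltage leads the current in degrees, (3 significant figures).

23.9°

X_L = ωL = 1220 Ω
X_C = 1/(ωC) = 350 Ω
Net reactance X = X_L − X_C = 874 Ω
Z = 1970 + j874 Ω
|Z| = √(1970² + 874²) = 2160 Ω
∠Z = arctan(874/1970) = 23.9°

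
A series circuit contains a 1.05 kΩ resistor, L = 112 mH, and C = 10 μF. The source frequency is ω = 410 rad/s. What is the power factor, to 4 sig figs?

X_L = ωL = 45.92 Ω
X_C = 1/(ωC) = 243.9 Ω
Net reactance X = X_L − X_C = -198.0 Ω
Z = 1050 − j198.0 Ω
|Z| = √(1050² + 198.0²) = 1069 Ω
∠Z = arctan(-198.0/1050) = -10.68°
cos φ = cos(-10.68°) = 0.9827

0.9827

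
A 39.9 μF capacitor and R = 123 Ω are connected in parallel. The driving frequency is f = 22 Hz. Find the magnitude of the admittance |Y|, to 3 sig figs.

ω = 2πf = 138.2 rad/s
X_C = 1/(ωC) = 181 Ω
Parallel: admittances add. Y = 1/R + jωC
Y = (0.00813 + j0.00552) S
|Y| = 0.00982 S → |Z| = 1/|Y| = 102 Ω, ∠Z = −∠Y = -34.2°

9.82 mS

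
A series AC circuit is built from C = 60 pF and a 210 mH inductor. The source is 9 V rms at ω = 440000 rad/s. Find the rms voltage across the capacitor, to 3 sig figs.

X_L = ωL = 92400 Ω
X_C = 1/(ωC) = 37900 Ω
Net reactance X = X_L − X_C = 54500 Ω
Z = j54500 Ω
|Z| = √(0² + 54500²) = 54500 Ω
I = V/|Z| = 165 μA
V_C = I·|Z_C| = 0.000165 × 37900 = 6.25 V

6.25 V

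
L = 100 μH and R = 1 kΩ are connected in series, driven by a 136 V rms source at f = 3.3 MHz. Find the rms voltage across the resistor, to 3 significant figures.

59.1 V

ω = 2πf = 2.073e+07 rad/s
X_L = ωL = 2070 Ω
Z = 1000 + j2070 Ω
|Z| = √(1000² + 2070²) = 2300 Ω
I = V/|Z| = 59.1 mA
V_R = I·|Z_R| = 0.0591 × 1000 = 59.1 V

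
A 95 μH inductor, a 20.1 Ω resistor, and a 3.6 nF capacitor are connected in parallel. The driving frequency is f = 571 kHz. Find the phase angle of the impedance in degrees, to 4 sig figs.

ω = 2πf = 3.588e+06 rad/s
X_L = ωL = 340.8 Ω
X_C = 1/(ωC) = 77.43 Ω
Parallel: admittances add. Y = 1/R + 1/(jωL) + jωC
Y = (0.04975 + j0.009982) S
|Y| = 0.05074 S → |Z| = 1/|Y| = 19.71 Ω, ∠Z = −∠Y = -11.34°

-11.34°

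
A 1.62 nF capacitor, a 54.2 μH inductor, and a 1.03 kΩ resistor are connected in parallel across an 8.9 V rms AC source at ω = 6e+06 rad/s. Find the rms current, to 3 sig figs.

X_L = ωL = 325 Ω
X_C = 1/(ωC) = 103 Ω
Parallel: admittances add. Y = 1/R + 1/(jωL) + jωC
Y = (0.000971 + j0.00664) S
|Y| = 0.00672 S → |Z| = 1/|Y| = 149 Ω, ∠Z = −∠Y = -81.7°
I = V/|Z| = 8.9/149 = 59.8 mA

59.8 mA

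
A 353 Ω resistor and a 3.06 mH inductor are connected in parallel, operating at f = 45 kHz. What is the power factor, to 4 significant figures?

0.9259

ω = 2πf = 282700 rad/s
X_L = ωL = 865.2 Ω
Parallel: admittances add. Y = 1/R + 1/(jωL)
Y = (0.002833 − j0.001156) S
|Y| = 0.003060 S → |Z| = 1/|Y| = 326.8 Ω, ∠Z = −∠Y = 22.20°
cos φ = cos(22.20°) = 0.9259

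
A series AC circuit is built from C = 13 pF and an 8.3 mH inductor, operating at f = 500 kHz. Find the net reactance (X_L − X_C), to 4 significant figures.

1590 Ω

ω = 2πf = 3.142e+06 rad/s
X_L = ωL = 26080 Ω
X_C = 1/(ωC) = 24490 Ω
X = 26080 − 24490 = 1590 Ω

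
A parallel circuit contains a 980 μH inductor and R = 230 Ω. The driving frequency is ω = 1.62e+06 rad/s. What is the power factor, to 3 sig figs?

X_L = ωL = 1590 Ω
Parallel: admittances add. Y = 1/R + 1/(jωL)
Y = (0.00435 − j0.000630) S
|Y| = 0.00439 S → |Z| = 1/|Y| = 228 Ω, ∠Z = −∠Y = 8.24°
cos φ = cos(8.24°) = 0.990

0.990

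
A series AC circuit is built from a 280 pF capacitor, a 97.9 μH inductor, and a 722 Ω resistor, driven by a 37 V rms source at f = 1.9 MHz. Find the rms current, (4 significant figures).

ω = 2πf = 1.194e+07 rad/s
X_L = ωL = 1169 Ω
X_C = 1/(ωC) = 299.2 Ω
Net reactance X = X_L − X_C = 869.6 Ω
Z = 722.0 + j869.6 Ω
|Z| = √(722.0² + 869.6²) = 1130 Ω
I = V/|Z| = 37/1130 = 32.74 mA

32.74 mA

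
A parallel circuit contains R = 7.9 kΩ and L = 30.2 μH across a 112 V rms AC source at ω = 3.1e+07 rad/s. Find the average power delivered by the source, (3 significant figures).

X_L = ωL = 936 Ω
Parallel: admittances add. Y = 1/R + 1/(jωL)
Y = (0.000127 − j0.00107) S
|Y| = 0.00108 S → |Z| = 1/|Y| = 930 Ω, ∠Z = −∠Y = 83.2°
I = V/|Z| = 120 mA
P = VI cos φ = 112 × 0.120 × cos(83.2°) = 1.59 W

1.59 W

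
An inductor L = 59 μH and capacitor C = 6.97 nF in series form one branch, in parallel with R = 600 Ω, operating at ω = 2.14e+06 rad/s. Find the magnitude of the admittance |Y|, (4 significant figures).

16.97 mS

X_L = ωL = 126.3 Ω
X_C = 1/(ωC) = 67.04 Ω
Branch 1: Z₁ = R = 600.0 Ω
Branch 2 (series LC): Z₂ = j(X_L − X_C) = j59.22 Ω
Parallel: Z = Z₁Z₂/(Z₁+Z₂), |Z| = 58.93 Ω, ∠Z = 84.36°
|Y| = 1/|Z| = 16.97 mS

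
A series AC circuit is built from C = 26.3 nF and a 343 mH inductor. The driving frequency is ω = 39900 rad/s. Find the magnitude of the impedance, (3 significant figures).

X_L = ωL = 13700 Ω
X_C = 1/(ωC) = 953 Ω
Net reactance X = X_L − X_C = 12700 Ω
Z = j12700 Ω
|Z| = √(0² + 12700²) = 12700 Ω

12700 Ω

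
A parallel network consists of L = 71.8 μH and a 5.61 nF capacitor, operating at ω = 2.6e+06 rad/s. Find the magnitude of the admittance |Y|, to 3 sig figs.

9.23 mS

X_L = ωL = 187 Ω
X_C = 1/(ωC) = 68.6 Ω
Parallel: admittances add. Y = 1/(jωL) + jωC
Y = (0 + j0.00923) S
|Y| = 0.00923 S → |Z| = 1/|Y| = 108 Ω, ∠Z = −∠Y = -90.0°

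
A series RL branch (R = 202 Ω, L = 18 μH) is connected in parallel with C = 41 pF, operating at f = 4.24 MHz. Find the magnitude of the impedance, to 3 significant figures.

ω = 2πf = 2.664e+07 rad/s
X_L = ωL = 480 Ω
X_C = 1/(ωC) = 916 Ω
Branch 1 (R+jX_L): Z₁ = 202 + j480 Ω, |Z₁| = 520 Ω
Branch 2 (−jX_C): Z₂ = −j916 Ω
Parallel: Z = Z₁Z₂/(Z₁+Z₂), |Z| = 991 Ω, ∠Z = 42.3°

991 Ω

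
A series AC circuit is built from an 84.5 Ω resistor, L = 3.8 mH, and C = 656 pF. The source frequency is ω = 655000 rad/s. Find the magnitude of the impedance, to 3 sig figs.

X_L = ωL = 2490 Ω
X_C = 1/(ωC) = 2330 Ω
Net reactance X = X_L − X_C = 162 Ω
Z = 84.5 + j162 Ω
|Z| = √(84.5² + 162²) = 182 Ω

182 Ω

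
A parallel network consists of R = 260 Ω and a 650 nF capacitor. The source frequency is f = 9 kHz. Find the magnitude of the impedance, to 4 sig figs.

27.06 Ω

ω = 2πf = 56550 rad/s
X_C = 1/(ωC) = 27.21 Ω
Parallel: admittances add. Y = 1/R + jωC
Y = (0.003846 + j0.03676) S
|Y| = 0.03696 S → |Z| = 1/|Y| = 27.06 Ω, ∠Z = −∠Y = -84.03°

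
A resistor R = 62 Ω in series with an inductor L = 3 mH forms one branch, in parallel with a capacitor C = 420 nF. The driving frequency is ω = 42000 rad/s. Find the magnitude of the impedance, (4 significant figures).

85.60 Ω

X_L = ωL = 126.0 Ω
X_C = 1/(ωC) = 56.69 Ω
Branch 1 (R+jX_L): Z₁ = 62.00 + j126.0 Ω, |Z₁| = 140.4 Ω
Branch 2 (−jX_C): Z₂ = −j56.69 Ω
Parallel: Z = Z₁Z₂/(Z₁+Z₂), |Z| = 85.60 Ω, ∠Z = -74.39°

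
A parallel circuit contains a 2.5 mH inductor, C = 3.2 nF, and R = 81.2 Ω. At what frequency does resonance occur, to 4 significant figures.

ω₀ = 1/√(LC) = 1/√(0.0025 × 3.2e-09) = 353600 rad/s
f₀ = ω₀/(2π) = 56.27 kHz

56.27 kHz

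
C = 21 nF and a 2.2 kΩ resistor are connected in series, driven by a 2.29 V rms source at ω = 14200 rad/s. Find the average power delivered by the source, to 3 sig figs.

X_C = 1/(ωC) = 3350 Ω
Z = 2200 − j3350 Ω
|Z| = √(2200² + 3350²) = 4010 Ω
∠Z = arctan(-3350/2200) = -56.7°
I = V/|Z| = 571 μA
P = VI cos φ = 2.29 × 0.000571 × cos(-56.7°) = 717 μW

717 μW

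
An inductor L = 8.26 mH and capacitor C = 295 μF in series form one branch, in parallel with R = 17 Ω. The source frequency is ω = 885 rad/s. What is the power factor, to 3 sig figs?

0.201

X_L = ωL = 7.31 Ω
X_C = 1/(ωC) = 3.83 Ω
Branch 1: Z₁ = R = 17.0 Ω
Branch 2 (series LC): Z₂ = j(X_L − X_C) = j3.48 Ω
Parallel: Z = Z₁Z₂/(Z₁+Z₂), |Z| = 3.41 Ω, ∠Z = 78.4°
cos φ = cos(78.4°) = 0.201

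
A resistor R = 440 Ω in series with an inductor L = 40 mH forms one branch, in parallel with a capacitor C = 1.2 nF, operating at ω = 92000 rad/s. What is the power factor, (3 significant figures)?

0.199

X_L = ωL = 3680 Ω
X_C = 1/(ωC) = 9060 Ω
Branch 1 (R+jX_L): Z₁ = 440 + j3680 Ω, |Z₁| = 3710 Ω
Branch 2 (−jX_C): Z₂ = −j9060 Ω
Parallel: Z = Z₁Z₂/(Z₁+Z₂), |Z| = 6220 Ω, ∠Z = 78.5°
cos φ = cos(78.5°) = 0.199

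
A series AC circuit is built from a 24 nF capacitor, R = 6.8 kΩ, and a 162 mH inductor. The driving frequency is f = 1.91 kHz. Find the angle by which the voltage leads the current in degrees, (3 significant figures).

ω = 2πf = 12000 rad/s
X_L = ωL = 1940 Ω
X_C = 1/(ωC) = 3470 Ω
Net reactance X = X_L − X_C = -1530 Ω
Z = 6800 − j1530 Ω
|Z| = √(6800² + 1530²) = 6970 Ω
∠Z = arctan(-1530/6800) = -12.7°

-12.7°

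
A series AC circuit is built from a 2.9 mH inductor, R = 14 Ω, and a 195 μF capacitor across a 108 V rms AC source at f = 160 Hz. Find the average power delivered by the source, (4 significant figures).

ω = 2πf = 1005 rad/s
X_L = ωL = 2.915 Ω
X_C = 1/(ωC) = 5.101 Ω
Net reactance X = X_L − X_C = -2.186 Ω
Z = 14.00 − j2.186 Ω
|Z| = √(14.00² + 2.186²) = 14.17 Ω
∠Z = arctan(-2.186/14.00) = -8.874°
I = V/|Z| = 7.622 A
P = VI cos φ = 108 × 7.622 × cos(-8.874°) = 813.3 W

813.3 W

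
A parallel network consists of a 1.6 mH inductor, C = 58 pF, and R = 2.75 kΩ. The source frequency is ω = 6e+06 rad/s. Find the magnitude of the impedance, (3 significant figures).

2280 Ω

X_L = ωL = 9600 Ω
X_C = 1/(ωC) = 2870 Ω
Parallel: admittances add. Y = 1/R + 1/(jωL) + jωC
Y = (0.000364 + j0.000244) S
|Y| = 0.000438 S → |Z| = 1/|Y| = 2280 Ω, ∠Z = −∠Y = -33.8°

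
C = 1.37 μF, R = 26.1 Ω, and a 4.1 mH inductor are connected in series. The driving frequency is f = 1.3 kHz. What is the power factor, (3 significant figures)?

ω = 2πf = 8168 rad/s
X_L = ωL = 33.5 Ω
X_C = 1/(ωC) = 89.4 Ω
Net reactance X = X_L − X_C = -55.9 Ω
Z = 26.1 − j55.9 Ω
|Z| = √(26.1² + 55.9²) = 61.7 Ω
∠Z = arctan(-55.9/26.1) = -65.0°
cos φ = cos(-65.0°) = 0.423

0.423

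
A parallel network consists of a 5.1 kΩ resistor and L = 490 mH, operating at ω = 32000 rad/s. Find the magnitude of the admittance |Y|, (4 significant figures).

206.2 μS

X_L = ωL = 15680 Ω
Parallel: admittances add. Y = 1/R + 1/(jωL)
Y = (0.0001961 − j6.378e-05) S
|Y| = 0.0002062 S → |Z| = 1/|Y| = 4850 Ω, ∠Z = −∠Y = 18.02°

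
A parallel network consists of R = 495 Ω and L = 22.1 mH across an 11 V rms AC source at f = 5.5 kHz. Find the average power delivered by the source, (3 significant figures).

ω = 2πf = 34560 rad/s
X_L = ωL = 764 Ω
Parallel: admittances add. Y = 1/R + 1/(jωL)
Y = (0.00202 − j0.00131) S
|Y| = 0.00241 S → |Z| = 1/|Y| = 415 Ω, ∠Z = −∠Y = 32.9°
I = V/|Z| = 26.5 mA
P = VI cos φ = 11 × 0.0265 × cos(32.9°) = 244 mW

244 mW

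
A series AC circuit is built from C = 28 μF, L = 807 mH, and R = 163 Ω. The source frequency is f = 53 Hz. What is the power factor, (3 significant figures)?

0.710

ω = 2πf = 333.0 rad/s
X_L = ωL = 269 Ω
X_C = 1/(ωC) = 107 Ω
Net reactance X = X_L − X_C = 161 Ω
Z = 163 + j161 Ω
|Z| = √(163² + 161²) = 229 Ω
∠Z = arctan(161/163) = 44.7°
cos φ = cos(44.7°) = 0.710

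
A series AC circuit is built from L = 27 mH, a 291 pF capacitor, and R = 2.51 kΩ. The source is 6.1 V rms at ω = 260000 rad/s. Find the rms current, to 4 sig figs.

912.3 μA

X_L = ωL = 7020 Ω
X_C = 1/(ωC) = 13220 Ω
Net reactance X = X_L − X_C = -6197 Ω
Z = 2510 − j6197 Ω
|Z| = √(2510² + 6197²) = 6686 Ω
I = V/|Z| = 6.1/6686 = 912.3 μA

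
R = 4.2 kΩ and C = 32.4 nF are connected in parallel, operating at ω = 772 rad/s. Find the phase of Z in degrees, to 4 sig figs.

X_C = 1/(ωC) = 39980 Ω
Parallel: admittances add. Y = 1/R + jωC
Y = (0.0002381 + j2.501e-05) S
|Y| = 0.0002394 S → |Z| = 1/|Y| = 4177 Ω, ∠Z = −∠Y = -5.997°

-5.997°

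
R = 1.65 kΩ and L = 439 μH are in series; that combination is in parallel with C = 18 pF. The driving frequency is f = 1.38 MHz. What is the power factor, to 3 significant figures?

ω = 2πf = 8.671e+06 rad/s
X_L = ωL = 3810 Ω
X_C = 1/(ωC) = 6410 Ω
Branch 1 (R+jX_L): Z₁ = 1650 + j3810 Ω, |Z₁| = 4150 Ω
Branch 2 (−jX_C): Z₂ = −j6410 Ω
Parallel: Z = Z₁Z₂/(Z₁+Z₂), |Z| = 8630 Ω, ∠Z = 34.2°
cos φ = cos(34.2°) = 0.827

0.827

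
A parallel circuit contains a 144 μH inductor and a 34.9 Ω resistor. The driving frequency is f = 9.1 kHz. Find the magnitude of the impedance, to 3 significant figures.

ω = 2πf = 57180 rad/s
X_L = ωL = 8.23 Ω
Parallel: admittances add. Y = 1/R + 1/(jωL)
Y = (0.0287 − j0.121) S
|Y| = 0.125 S → |Z| = 1/|Y| = 8.01 Ω, ∠Z = −∠Y = 76.7°

8.01 Ω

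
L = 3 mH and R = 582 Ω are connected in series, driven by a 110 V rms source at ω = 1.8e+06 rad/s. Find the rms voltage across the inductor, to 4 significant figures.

X_L = ωL = 5400 Ω
Z = 582.0 + j5400 Ω
|Z| = √(582.0² + 5400²) = 5431 Ω
I = V/|Z| = 20.25 mA
V_L = I·|Z_L| = 0.02025 × 5400 = 109.4 V

109.4 V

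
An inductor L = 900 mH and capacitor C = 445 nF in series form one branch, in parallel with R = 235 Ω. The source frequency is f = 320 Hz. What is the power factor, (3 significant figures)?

0.947

ω = 2πf = 2011 rad/s
X_L = ωL = 1810 Ω
X_C = 1/(ωC) = 1120 Ω
Branch 1: Z₁ = R = 235 Ω
Branch 2 (series LC): Z₂ = j(X_L − X_C) = j692 Ω
Parallel: Z = Z₁Z₂/(Z₁+Z₂), |Z| = 223 Ω, ∠Z = 18.8°
cos φ = cos(18.8°) = 0.947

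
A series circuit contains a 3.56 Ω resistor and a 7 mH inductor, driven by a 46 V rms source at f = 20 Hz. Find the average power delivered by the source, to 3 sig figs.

ω = 2πf = 125.7 rad/s
X_L = ωL = 0.880 Ω
Z = 3.56 + j0.880 Ω
|Z| = √(3.56² + 0.880²) = 3.67 Ω
∠Z = arctan(0.880/3.56) = 13.9°
I = V/|Z| = 12.5 A
P = VI cos φ = 46 × 12.5 × cos(13.9°) = 560 W

560 W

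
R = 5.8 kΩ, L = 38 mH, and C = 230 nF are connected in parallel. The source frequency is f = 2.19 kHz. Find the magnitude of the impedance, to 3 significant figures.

ω = 2πf = 13760 rad/s
X_L = ωL = 523 Ω
X_C = 1/(ωC) = 316 Ω
Parallel: admittances add. Y = 1/R + 1/(jωL) + jωC
Y = (0.000172 + j0.00125) S
|Y| = 0.00126 S → |Z| = 1/|Y| = 791 Ω, ∠Z = −∠Y = -82.2°

791 Ω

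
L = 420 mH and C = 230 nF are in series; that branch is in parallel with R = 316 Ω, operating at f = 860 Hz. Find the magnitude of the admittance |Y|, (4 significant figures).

ω = 2πf = 5404 rad/s
X_L = ωL = 2269 Ω
X_C = 1/(ωC) = 804.6 Ω
Branch 1: Z₁ = R = 316.0 Ω
Branch 2 (series LC): Z₂ = j(X_L − X_C) = j1465 Ω
Parallel: Z = Z₁Z₂/(Z₁+Z₂), |Z| = 308.9 Ω, ∠Z = 12.17°
|Y| = 1/|Z| = 3.237 mS

3.237 mS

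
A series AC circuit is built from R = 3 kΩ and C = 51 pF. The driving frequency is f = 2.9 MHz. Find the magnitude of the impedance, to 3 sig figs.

3190 Ω

ω = 2πf = 1.822e+07 rad/s
X_C = 1/(ωC) = 1080 Ω
Z = 3000 − j1080 Ω
|Z| = √(3000² + 1080²) = 3190 Ω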